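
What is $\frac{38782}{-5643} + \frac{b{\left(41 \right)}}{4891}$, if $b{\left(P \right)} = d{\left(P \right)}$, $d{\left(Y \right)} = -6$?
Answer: $- \frac{189716620}{27599913} \approx -6.8738$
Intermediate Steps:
$b{\left(P \right)} = -6$
$\frac{38782}{-5643} + \frac{b{\left(41 \right)}}{4891} = \frac{38782}{-5643} - \frac{6}{4891} = 38782 \left(- \frac{1}{5643}\right) - \frac{6}{4891} = - \frac{38782}{5643} - \frac{6}{4891} = - \frac{189716620}{27599913}$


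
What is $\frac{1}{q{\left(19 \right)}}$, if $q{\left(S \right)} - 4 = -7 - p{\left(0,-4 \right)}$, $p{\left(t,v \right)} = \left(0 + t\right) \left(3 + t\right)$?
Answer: $- \frac{1}{3} \approx -0.33333$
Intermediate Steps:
$p{\left(t,v \right)} = t \left(3 + t\right)$
$q{\left(S \right)} = -3$ ($q{\left(S \right)} = 4 - \left(7 + 0 \left(3 + 0\right)\right) = 4 - \left(7 + 0 \cdot 3\right) = 4 - 7 = -3$)
$\frac{1}{q{\left(19 \right)}} = \frac{1}{-3} = - \frac{1}{3}$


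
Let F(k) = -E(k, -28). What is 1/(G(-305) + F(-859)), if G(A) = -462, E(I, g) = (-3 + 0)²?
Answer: -1/471 ≈ -0.0021231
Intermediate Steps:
E(I, g) = 9 (E(I, g) = (-3)² = 9)
F(k) = -9 (F(k) = -1*9 = -9)
1/(G(-305) + F(-859)) = 1/(-462 - 9) = 1/(-471) = -1/471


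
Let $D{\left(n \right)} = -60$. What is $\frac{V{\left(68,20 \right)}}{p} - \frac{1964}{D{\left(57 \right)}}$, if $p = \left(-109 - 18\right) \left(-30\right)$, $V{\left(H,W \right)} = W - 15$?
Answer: $\frac{41573}{1270} \approx 32.735$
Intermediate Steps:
$V{\left(H,W \right)} = -15 + W$ ($V{\left(H,W \right)} = W - 15 = -15 + W$)
$p = 3810$ ($p = \left(-127\right) \left(-30\right) = 3810$)
$\frac{V{\left(68,20 \right)}}{p} - \frac{1964}{D{\left(57 \right)}} = \frac{-15 + 20}{3810} - \frac{1964}{-60} = 5 \cdot \frac{1}{3810} - - \frac{491}{15} = \frac{1}{762} + \frac{491}{15} = \frac{41573}{1270}$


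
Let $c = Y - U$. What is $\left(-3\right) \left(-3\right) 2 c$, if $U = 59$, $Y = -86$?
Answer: $-2610$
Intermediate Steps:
$c = -145$ ($c = -86 - 59 = -145$)
$\left(-3\right) \left(-3\right) 2 c = \left(-3\right) \left(-3\right) 2 \left(-145\right) = 9 \cdot 2 \left(-145\right) = 18 \left(-145\right) = -2610$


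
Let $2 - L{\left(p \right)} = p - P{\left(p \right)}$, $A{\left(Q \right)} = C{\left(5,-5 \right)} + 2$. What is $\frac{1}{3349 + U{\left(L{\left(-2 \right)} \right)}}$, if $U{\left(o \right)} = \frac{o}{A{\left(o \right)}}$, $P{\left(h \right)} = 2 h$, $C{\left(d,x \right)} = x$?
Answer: $\frac{1}{3349} \approx 0.0002986$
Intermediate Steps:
$A{\left(Q \right)} = -3$ ($A{\left(Q \right)} = -5 + 2 = -3$)
$L{\left(p \right)} = 2 + p$ ($L{\left(p \right)} = 2 - \left(p - 2 p\right) = 2 - - p = 2 + p$)
$U{\left(o \right)} = - \frac{o}{3}$ ($U{\left(o \right)} = \frac{o}{-3} = o \left(- \frac{1}{3}\right) = - \frac{o}{3}$)
$\frac{1}{3349 + U{\left(L{\left(-2 \right)} \right)}} = \frac{1}{3349 - \frac{2 - 2}{3}} = \frac{1}{3349 - 0} = \frac{1}{3349 + 0} = \frac{1}{3349}$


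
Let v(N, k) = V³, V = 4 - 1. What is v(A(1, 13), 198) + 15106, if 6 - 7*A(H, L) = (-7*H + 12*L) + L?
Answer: 15133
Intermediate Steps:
V = 3
A(H, L) = 6/7 + H - 13*L/7 (A(H, L) = 6/7 - ((-7*H + 12*L) + L)/7 = 6/7 - (-7*H + 13*L)/7 = 6/7 + (H - 13*L/7) = 6/7 + H - 13*L/7)
v(N, k) = 27 (v(N, k) = 3³ = 27)
v(A(1, 13), 198) + 15106 = 27 + 15106 = 15133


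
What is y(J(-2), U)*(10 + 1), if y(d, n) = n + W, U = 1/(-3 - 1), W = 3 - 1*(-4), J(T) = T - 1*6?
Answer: 297/4 ≈ 74.250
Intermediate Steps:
J(T) = -6 + T (J(T) = T - 6 = -6 + T)
W = 7 (W = 3 + 4 = 7)
U = -¼ (U = 1/(-4) = -¼ ≈ -0.25000)
y(d, n) = 7 + n (y(d, n) = n + 7 = 7 + n)
y(J(-2), U)*(10 + 1) = (7 - ¼)*(10 + 1) = (27/4)*11 = 297/4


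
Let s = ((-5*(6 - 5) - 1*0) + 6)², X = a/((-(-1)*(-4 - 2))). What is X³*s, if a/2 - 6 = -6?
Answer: 0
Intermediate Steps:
a = 0 (a = 12 + 2*(-6) = 12 - 12 = 0)
X = 0 (X = 0/((-(-1)*(-4 - 2))) = 0/((-(-1)*(-6))) = 0/((-1*6)) = 0/(-6) = 0*(-⅙) = 0)
s = 1 (s = ((-5*1 + 0) + 6)² = ((-5 + 0) + 6)² = (-5 + 6)² = 1² = 1)
X³*s = 0³*1 = 0*1 = 0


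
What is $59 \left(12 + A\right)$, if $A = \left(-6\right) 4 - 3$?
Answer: $-885$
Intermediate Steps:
$A = -27$ ($A = -24 - 3 = -27$)
$59 \left(12 + A\right) = 59 \left(12 - 27\right) = 59 \left(-15\right) = -885$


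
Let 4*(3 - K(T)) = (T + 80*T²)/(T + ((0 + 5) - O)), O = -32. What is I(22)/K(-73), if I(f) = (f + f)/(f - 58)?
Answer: -16/38789 ≈ -0.00041249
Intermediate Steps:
I(f) = 2*f/(-58 + f) (I(f) = (2*f)/(-58 + f) = 2*f/(-58 + f))
K(T) = 3 - (T + 80*T²)/(4*(37 + T)) (K(T) = 3 - (T + 80*T²)/(4*(T + ((0 + 5) - 1*(-32)))) = 3 - (T + 80*T²)/(4*(T + (5 + 32))) = 3 - (T + 80*T²)/(4*(T + 37)) = 3 - (T + 80*T²)/(4*(37 + T)))
I(22)/K(-73) = (2*22/(-58 + 22))/(((444 - 80*(-73)² + 11*(-73))/(4*(37 - 73)))) = (2*22/(-36))/(((¼)*(444 - 80*5329 - 803)/(-36))) = (2*22*(-1/36))/(((¼)*(-1/36)*(444 - 426320 - 803))) = -11/(9*((¼)*(-1/36)*(-426679))) = -11/(9*426679/144) = -11/9*144/426679 = -16/38789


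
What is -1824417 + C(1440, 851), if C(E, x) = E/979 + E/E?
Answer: -1786101824/979 ≈ -1.8244e+6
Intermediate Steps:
C(E, x) = 1 + E/979 (C(E, x) = E*(1/979) + 1 = E/979 + 1 = 1 + E/979)
-1824417 + C(1440, 851) = -1824417 + (1 + (1/979)*1440) = -1824417 + (1 + 1440/979) = -1824417 + 2419/979 = -1786101824/979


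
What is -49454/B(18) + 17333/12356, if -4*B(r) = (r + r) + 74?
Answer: 1223060563/679580 ≈ 1799.7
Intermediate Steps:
B(r) = -37/2 - r/2 (B(r) = -((r + r) + 74)/4 = -(2*r + 74)/4 = -(74 + 2*r)/4 = -37/2 - r/2)
-49454/B(18) + 17333/12356 = -49454/(-37/2 - ½*18) + 17333/12356 = -49454/(-37/2 - 9) + 17333*(1/12356) = -49454/(-55/2) + 17333/12356 = -49454*(-2/55) + 17333/12356 = 98908/55 + 17333/12356 = 1223060563/679580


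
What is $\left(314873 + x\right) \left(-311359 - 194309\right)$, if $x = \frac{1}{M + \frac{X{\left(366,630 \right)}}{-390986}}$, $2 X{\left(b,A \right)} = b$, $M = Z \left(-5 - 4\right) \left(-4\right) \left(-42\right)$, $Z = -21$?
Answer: $- \frac{658888495964342741348}{4138195763} \approx -1.5922 \cdot 10^{11}$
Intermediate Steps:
$M = 31752$ ($M = - 21 \left(-5 - 4\right) \left(-4\right) \left(-42\right) = - 21 \left(\left(-9\right) \left(-4\right)\right) \left(-42\right) = \left(-21\right) 36 \left(-42\right) = \left(-756\right) \left(-42\right) = 31752$)
$X{\left(b,A \right)} = \frac{b}{2}$
$x = \frac{390986}{12414587289}$ ($x = \frac{1}{31752 + \frac{\frac{1}{2} \cdot 366}{-390986}} = \frac{1}{31752 + 183 \left(- \frac{1}{390986}\right)} = \frac{1}{31752 - \frac{183}{390986}} = \frac{1}{\frac{12414587289}{390986}} = \frac{390986}{12414587289} \approx 3.1494 \cdot 10^{-5}$)
$\left(314873 + x\right) \left(-311359 - 194309\right) = \left(314873 + \frac{390986}{12414587289}\right) \left(-311359 - 194309\right) = \frac{3909018343840283}{12414587289} \left(-505668\right) = - \frac{658888495964342741348}{4138195763}$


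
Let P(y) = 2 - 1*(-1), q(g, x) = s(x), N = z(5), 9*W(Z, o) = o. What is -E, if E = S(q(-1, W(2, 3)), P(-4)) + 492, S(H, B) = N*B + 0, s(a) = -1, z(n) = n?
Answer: -507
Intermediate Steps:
W(Z, o) = o/9
N = 5
q(g, x) = -1
P(y) = 3 (P(y) = 2 + 1 = 3)
S(H, B) = 5*B (S(H, B) = 5*B + 0 = 5*B)
E = 507 (E = 5*3 + 492 = 15 + 492 = 507)
-E = -1*507 = -507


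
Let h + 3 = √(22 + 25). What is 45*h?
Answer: -135 + 45*√47 ≈ 173.50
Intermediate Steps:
h = -3 + √47 (h = -3 + √(22 + 25) = -3 + √47 ≈ 3.8557)
45*h = 45*(-3 + √47) = -135 + 45*√47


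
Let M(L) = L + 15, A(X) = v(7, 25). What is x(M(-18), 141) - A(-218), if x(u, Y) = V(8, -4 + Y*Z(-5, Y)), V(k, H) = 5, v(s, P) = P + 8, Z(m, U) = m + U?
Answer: -28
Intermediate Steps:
Z(m, U) = U + m
v(s, P) = 8 + P
A(X) = 33 (A(X) = 8 + 25 = 33)
M(L) = 15 + L
x(u, Y) = 5
x(M(-18), 141) - A(-218) = 5 - 1*33 = 5 - 33 = -28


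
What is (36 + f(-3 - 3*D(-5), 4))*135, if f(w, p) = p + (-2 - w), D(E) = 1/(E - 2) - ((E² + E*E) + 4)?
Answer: -114750/7 ≈ -16393.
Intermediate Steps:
D(E) = -4 + 1/(-2 + E) - 2*E² (D(E) = 1/(-2 + E) - ((E² + E²) + 4) = 1/(-2 + E) - (2*E² + 4) = 1/(-2 + E) - (4 + 2*E²) = 1/(-2 + E) + (-4 - 2*E²) = -4 + 1/(-2 + E) - 2*E²)
f(w, p) = -2 + p - w
(36 + f(-3 - 3*D(-5), 4))*135 = (36 + (-2 + 4 - (-3 - 3*(9 - 4*(-5) - 2*(-5)³ + 4*(-5)²)/(-2 - 5))))*135 = (36 + (-2 + 4 - (-3 - 3*(9 + 20 - 2*(-125) + 4*25)/(-7))))*135 = (36 + (-2 + 4 - (-3 - (-3)*(9 + 20 + 250 + 100)/7)))*135 = (36 + (-2 + 4 - (-3 - (-3)*379/7)))*135 = (36 + (-2 + 4 - (-3 - 3*(-379/7))))*135 = (36 + (-2 + 4 - (-3 + 1137/7)))*135 = (36 + (-2 + 4 - 1*1116/7))*135 = (36 + (-2 + 4 - 1116/7))*135 = (36 - 1102/7)*135 = -850/7*135 = -114750/7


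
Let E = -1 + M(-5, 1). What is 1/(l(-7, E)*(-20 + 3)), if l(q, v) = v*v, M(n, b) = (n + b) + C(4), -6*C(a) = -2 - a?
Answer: -1/272 ≈ -0.0036765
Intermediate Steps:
C(a) = ⅓ + a/6 (C(a) = -(-2 - a)/6 = ⅓ + a/6)
M(n, b) = 1 + b + n (M(n, b) = (n + b) + (⅓ + (⅙)*4) = (b + n) + (⅓ + ⅔) = (b + n) + 1 = 1 + b + n)
E = -4 (E = -1 + (1 + 1 - 5) = -1 - 3 = -4)
l(q, v) = v²
1/(l(-7, E)*(-20 + 3)) = 1/(((-4)²)*(-20 + 3)) = 1/(16*(-17)) = (1/16)*(-1/17) = -1/272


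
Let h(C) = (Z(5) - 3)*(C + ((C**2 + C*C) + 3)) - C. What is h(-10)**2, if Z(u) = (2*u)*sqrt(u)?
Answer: 18948261 - 2196340*sqrt(5) ≈ 1.4037e+7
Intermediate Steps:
Z(u) = 2*u**(3/2)
h(C) = -C + (-3 + 10*sqrt(5))*(3 + C + 2*C**2) (h(C) = (2*5**(3/2) - 3)*(C + ((C**2 + C*C) + 3)) - C = (2*(5*sqrt(5)) - 3)*(C + ((C**2 + C**2) + 3)) - C = (10*sqrt(5) - 3)*(C + (2*C**2 + 3)) - C = (-3 + 10*sqrt(5))*(C + (3 + 2*C**2)) - C = (-3 + 10*sqrt(5))*(3 + C + 2*C**2) - C = -C + (-3 + 10*sqrt(5))*(3 + C + 2*C**2))
h(-10)**2 = (-9 - 6*(-10)**2 - 4*(-10) + 30*sqrt(5) + 10*(-10)*sqrt(5) + 20*sqrt(5)*(-10)**2)**2 = (-9 - 6*100 + 40 + 30*sqrt(5) - 100*sqrt(5) + 20*sqrt(5)*100)**2 = (-9 - 600 + 40 + 30*sqrt(5) - 100*sqrt(5) + 2000*sqrt(5))**2 = (-569 + 1930*sqrt(5))**2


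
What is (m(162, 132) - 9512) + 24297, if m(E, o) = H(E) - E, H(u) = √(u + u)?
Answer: 14641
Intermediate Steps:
H(u) = √2*√u (H(u) = √(2*u) = √2*√u)
m(E, o) = -E + √2*√E (m(E, o) = √2*√E - E = -E + √2*√E)
(m(162, 132) - 9512) + 24297 = ((-1*162 + √2*√162) - 9512) + 24297 = ((-162 + √2*(9*√2)) - 9512) + 24297 = ((-162 + 18) - 9512) + 24297 = (-144 - 9512) + 24297 = -9656 + 24297 = 14641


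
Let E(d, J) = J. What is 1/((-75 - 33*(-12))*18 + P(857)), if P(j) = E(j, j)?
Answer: 1/6635 ≈ 0.00015072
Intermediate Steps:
P(j) = j
1/((-75 - 33*(-12))*18 + P(857)) = 1/((-75 - 33*(-12))*18 + 857) = 1/((-75 + 396)*18 + 857) = 1/(321*18 + 857) = 1/(5778 + 857) = 1/6635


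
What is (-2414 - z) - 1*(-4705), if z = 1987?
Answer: 304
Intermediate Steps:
(-2414 - z) - 1*(-4705) = (-2414 - 1*1987) - 1*(-4705) = (-2414 - 1987) + 4705 = -4401 + 4705 = 304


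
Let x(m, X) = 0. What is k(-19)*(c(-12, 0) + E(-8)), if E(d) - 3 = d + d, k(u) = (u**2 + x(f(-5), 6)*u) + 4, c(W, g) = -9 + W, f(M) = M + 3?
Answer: -12410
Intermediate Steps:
f(M) = 3 + M
k(u) = 4 + u**2 (k(u) = (u**2 + 0*u) + 4 = (u**2 + 0) + 4 = u**2 + 4 = 4 + u**2)
E(d) = 3 + 2*d (E(d) = 3 + (d + d) = 3 + 2*d)
k(-19)*(c(-12, 0) + E(-8)) = (4 + (-19)**2)*((-9 - 12) + (3 + 2*(-8))) = (4 + 361)*(-21 + (3 - 16)) = 365*(-21 - 13) = 365*(-34) = -12410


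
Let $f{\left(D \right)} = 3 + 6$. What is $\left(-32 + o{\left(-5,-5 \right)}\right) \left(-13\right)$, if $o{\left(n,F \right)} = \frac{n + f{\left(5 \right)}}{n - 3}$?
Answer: $\frac{845}{2} \approx 422.5$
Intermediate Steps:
$f{\left(D \right)} = 9$
$o{\left(n,F \right)} = \frac{9 + n}{-3 + n}$ ($o{\left(n,F \right)} = \frac{n + 9}{n - 3} = \frac{9 + n}{-3 + n}$)
$\left(-32 + o{\left(-5,-5 \right)}\right) \left(-13\right) = \left(-32 + \frac{9 - 5}{-3 - 5}\right) \left(-13\right) = \left(-32 + \frac{1}{-8} \cdot 4\right) \left(-13\right) = \left(-32 - \frac{1}{2}\right) \left(-13\right) = \left(- \frac{65}{2}\right) \left(-13\right) = \frac{845}{2}$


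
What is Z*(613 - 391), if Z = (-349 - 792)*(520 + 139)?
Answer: -166926018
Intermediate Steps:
Z = -751919 (Z = -1141*659 = -751919)
Z*(613 - 391) = -751919*(613 - 391) = -751919*222 = -166926018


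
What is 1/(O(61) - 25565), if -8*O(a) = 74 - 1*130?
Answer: -1/25558 ≈ -3.9127e-5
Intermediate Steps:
O(a) = 7 (O(a) = -(74 - 1*130)/8 = -(74 - 130)/8 = -⅛*(-56) = 7)
1/(O(61) - 25565) = 1/(7 - 25565) = 1/(-25558) = -1/25558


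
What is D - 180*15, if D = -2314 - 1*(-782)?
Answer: -4232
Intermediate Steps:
D = -1532 (D = -2314 + 782 = -1532)
D - 180*15 = -1532 - 180*15 = -1532 - 1*2700 = -1532 - 2700 = -4232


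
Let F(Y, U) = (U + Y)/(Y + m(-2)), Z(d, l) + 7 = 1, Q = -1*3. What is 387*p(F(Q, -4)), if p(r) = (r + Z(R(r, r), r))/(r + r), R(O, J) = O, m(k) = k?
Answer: -8901/14 ≈ -635.79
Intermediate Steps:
Q = -3
Z(d, l) = -6 (Z(d, l) = -7 + 1 = -6)
F(Y, U) = (U + Y)/(-2 + Y) (F(Y, U) = (U + Y)/(Y - 2) = (U + Y)/(-2 + Y))
p(r) = (-6 + r)/(2*r) (p(r) = (r - 6)/(r + r) = (-6 + r)/((2*r)) = (-6 + r)*(1/(2*r)) = (-6 + r)/(2*r))
387*p(F(Q, -4)) = 387*((-6 + (-4 - 3)/(-2 - 3))/(2*(((-4 - 3)/(-2 - 3))))) = 387*((-6 - 7/(-5))/(2*((-7/(-5))))) = 387*((-6 - ⅕*(-7))/(2*((-⅕*(-7))))) = 387*((-6 + 7/5)/(2*(7/5))) = 387*((½)*(5/7)*(-23/5)) = 387*(-23/14) = -8901/14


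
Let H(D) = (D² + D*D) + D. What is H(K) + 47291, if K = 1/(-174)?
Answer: 357945536/7569 ≈ 47291.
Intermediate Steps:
K = -1/174 ≈ -0.0057471
H(D) = D + 2*D² (H(D) = (D² + D²) + D = 2*D² + D = D + 2*D²)
H(K) + 47291 = -(1 + 2*(-1/174))/174 + 47291 = -(1 - 1/87)/174 + 47291 = -1/174*86/87 + 47291 = -43/7569 + 47291 = 357945536/7569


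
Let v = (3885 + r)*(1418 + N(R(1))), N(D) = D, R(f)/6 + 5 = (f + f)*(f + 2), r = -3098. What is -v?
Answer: -1120688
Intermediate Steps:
R(f) = -30 + 12*f*(2 + f) (R(f) = -30 + 6*((f + f)*(f + 2)) = -30 + 6*((2*f)*(2 + f)) = -30 + 6*(2*f*(2 + f)) = -30 + 12*f*(2 + f))
v = 1120688 (v = (3885 - 3098)*(1418 + (-30 + 12*1² + 24*1)) = 787*(1418 + (-30 + 12*1 + 24)) = 787*(1418 + (-30 + 12 + 24)) = 787*(1418 + 6) = 787*1424 = 1120688)
-v = -1*1120688 = -1120688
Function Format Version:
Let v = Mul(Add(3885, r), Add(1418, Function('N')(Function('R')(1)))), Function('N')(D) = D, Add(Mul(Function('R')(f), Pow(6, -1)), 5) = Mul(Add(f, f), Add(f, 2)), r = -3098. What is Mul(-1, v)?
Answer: -1120688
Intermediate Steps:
Function('R')(f) = Add(-30, Mul(12, f, Add(2, f))) (Function('R')(f) = Add(-30, Mul(6, Mul(Add(f, f), Add(f, 2)))) = Add(-30, Mul(6, Mul(Mul(2, f), Add(2, f)))) = Add(-30, Mul(6, Mul(2, f, Add(2, f)))) = Add(-30, Mul(12, f, Add(2, f))))
v = 1120688 (v = Mul(Add(3885, -3098), Add(1418, Add(-30, Mul(12, Pow(1, 2)), Mul(24, 1)))) = Mul(787, Add(1418, Add(-30, Mul(12, 1), 24))) = Mul(787, Add(1418, Add(-30, 12, 24))) = Mul(787, Add(1418, 6)) = Mul(787, 1424) = 1120688)
Mul(-1, v) = Mul(-1, 1120688) = -1120688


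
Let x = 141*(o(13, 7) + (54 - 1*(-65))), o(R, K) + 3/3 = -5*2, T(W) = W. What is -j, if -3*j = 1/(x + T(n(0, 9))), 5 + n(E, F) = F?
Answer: 1/45696 ≈ 2.1884e-5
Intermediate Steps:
n(E, F) = -5 + F
o(R, K) = -11 (o(R, K) = -1 - 5*2 = -1 - 10 = -11)
x = 15228 (x = 141*(-11 + (54 - 1*(-65))) = 141*(-11 + (54 + 65)) = 141*(-11 + 119) = 141*108 = 15228)
j = -1/45696 (j = -1/(3*(15228 + (-5 + 9))) = -1/(3*(15228 + 4)) = -1/3/15232 = -1/3*1/15232 = -1/45696 ≈ -2.1884e-5)
-j = -1*(-1/45696) = 1/45696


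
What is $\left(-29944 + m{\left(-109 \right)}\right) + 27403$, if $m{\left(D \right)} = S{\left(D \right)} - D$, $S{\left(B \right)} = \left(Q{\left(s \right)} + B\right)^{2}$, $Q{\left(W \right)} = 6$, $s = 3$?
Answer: $8177$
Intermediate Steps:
$S{\left(B \right)} = \left(6 + B\right)^{2}$
$m{\left(D \right)} = \left(6 + D\right)^{2} - D$
$\left(-29944 + m{\left(-109 \right)}\right) + 27403 = \left(-29944 - \left(-109 - \left(6 - 109\right)^{2}\right)\right) + 27403 = \left(-29944 + \left(\left(-103\right)^{2} + 109\right)\right) + 27403 = \left(-29944 + \left(10609 + 109\right)\right) + 27403 = \left(-29944 + 10718\right) + 27403 = -19226 + 27403 = 8177$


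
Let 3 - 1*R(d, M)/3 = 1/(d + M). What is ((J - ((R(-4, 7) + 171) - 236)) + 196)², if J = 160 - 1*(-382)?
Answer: 632025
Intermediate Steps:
R(d, M) = 9 - 3/(M + d) (R(d, M) = 9 - 3/(d + M) = 9 - 3/(M + d))
J = 542 (J = 160 + 382 = 542)
((J - ((R(-4, 7) + 171) - 236)) + 196)² = ((542 - ((3*(-1 + 3*7 + 3*(-4))/(7 - 4) + 171) - 236)) + 196)² = ((542 - ((3*(-1 + 21 - 12)/3 + 171) - 236)) + 196)² = ((542 - ((3*(⅓)*8 + 171) - 236)) + 196)² = ((542 - ((8 + 171) - 236)) + 196)² = ((542 - (179 - 236)) + 196)² = ((542 - 1*(-57)) + 196)² = ((542 + 57) + 196)² = (599 + 196)² = 795² = 632025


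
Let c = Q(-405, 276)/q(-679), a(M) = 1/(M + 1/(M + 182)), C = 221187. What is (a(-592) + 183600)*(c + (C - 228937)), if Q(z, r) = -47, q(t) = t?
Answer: -234502579055543570/164807559 ≈ -1.4229e+9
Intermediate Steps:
a(M) = 1/(M + 1/(182 + M))
c = 47/679 (c = -47/(-679) = -47*(-1/679) = 47/679 ≈ 0.069219)
(a(-592) + 183600)*(c + (C - 228937)) = ((182 - 592)/(1 + (-592)² + 182*(-592)) + 183600)*(47/679 + (221187 - 228937)) = (-410/(1 + 350464 - 107744) + 183600)*(47/679 - 7750) = (-410/242721 + 183600)*(-5262203/679) = (44563575190/242721)*(-5262203/679) = -234502579055543570/164807559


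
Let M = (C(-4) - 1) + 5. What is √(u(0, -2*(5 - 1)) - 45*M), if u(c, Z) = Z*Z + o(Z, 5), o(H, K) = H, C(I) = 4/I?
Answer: I*√79 ≈ 8.8882*I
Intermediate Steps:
u(c, Z) = Z + Z² (u(c, Z) = Z*Z + Z = Z² + Z = Z + Z²)
M = 3 (M = (4/(-4) - 1) + 5 = (4*(-¼) - 1) + 5 = (-1 - 1) + 5 = -2 + 5 = 3)
√(u(0, -2*(5 - 1)) - 45*M) = √((-2*(5 - 1))*(1 - 2*(5 - 1)) - 45*3) = √((-2*4)*(1 - 2*4) - 135) = √(-8*(1 - 8) - 135) = √(-8*(-7) - 135) = √(56 - 135) = √(-79) = I*√79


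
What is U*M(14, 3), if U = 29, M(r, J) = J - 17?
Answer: -406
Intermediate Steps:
M(r, J) = -17 + J
U*M(14, 3) = 29*(-17 + 3) = 29*(-14) = -406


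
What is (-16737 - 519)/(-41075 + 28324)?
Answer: 17256/12751 ≈ 1.3533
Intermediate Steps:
(-16737 - 519)/(-41075 + 28324) = -17256/(-12751) = -17256*(-1/12751) = 17256/12751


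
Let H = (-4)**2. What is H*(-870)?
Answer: -13920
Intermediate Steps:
H = 16
H*(-870) = 16*(-870) = -13920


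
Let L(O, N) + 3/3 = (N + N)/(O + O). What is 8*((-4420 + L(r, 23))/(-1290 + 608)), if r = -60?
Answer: 265283/5115 ≈ 51.864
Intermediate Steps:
L(O, N) = -1 + N/O (L(O, N) = -1 + (N + N)/(O + O) = -1 + (2*N)/((2*O)) = -1 + (2*N)*(1/(2*O)) = -1 + N/O)
8*((-4420 + L(r, 23))/(-1290 + 608)) = 8*((-4420 + (23 - 1*(-60))/(-60))/(-1290 + 608)) = 8*((-4420 - (23 + 60)/60)/(-682)) = 8*((-4420 - 1/60*83)*(-1/682)) = 8*((-4420 - 83/60)*(-1/682)) = 8*(-265283/60*(-1/682)) = 8*(265283/40920) = 265283/5115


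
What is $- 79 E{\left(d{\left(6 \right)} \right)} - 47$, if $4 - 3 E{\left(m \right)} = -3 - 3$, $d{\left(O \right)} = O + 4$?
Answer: $- \frac{931}{3} \approx -310.33$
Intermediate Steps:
$d{\left(O \right)} = 4 + O$
$E{\left(m \right)} = \frac{10}{3}$ ($E{\left(m \right)} = \frac{4}{3} - \frac{-3 - 3}{3} = \frac{4}{3} - -2 = \frac{4}{3} + 2 = \frac{10}{3}$)
$- 79 E{\left(d{\left(6 \right)} \right)} - 47 = \left(-79\right) \frac{10}{3} - 47 = - \frac{790}{3} - 47 = - \frac{931}{3}$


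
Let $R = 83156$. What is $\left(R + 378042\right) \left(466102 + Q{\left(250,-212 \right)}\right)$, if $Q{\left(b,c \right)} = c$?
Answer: $214867536220$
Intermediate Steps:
$\left(R + 378042\right) \left(466102 + Q{\left(250,-212 \right)}\right) = \left(83156 + 378042\right) \left(466102 - 212\right) = 461198 \cdot 465890 = 214867536220$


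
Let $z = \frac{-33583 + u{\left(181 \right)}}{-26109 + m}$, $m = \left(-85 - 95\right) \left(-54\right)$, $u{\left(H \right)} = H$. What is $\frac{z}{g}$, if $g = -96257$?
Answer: $- \frac{11134}{525851991} \approx -2.1173 \cdot 10^{-5}$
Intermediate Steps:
$m = 9720$ ($m = \left(-180\right) \left(-54\right) = 9720$)
$z = \frac{11134}{5463}$ ($z = \frac{-33583 + 181}{-26109 + 9720} = - \frac{33402}{-16389} = \left(-33402\right) \left(- \frac{1}{16389}\right) = \frac{11134}{5463} \approx 2.0381$)
$\frac{z}{g} = \frac{11134}{5463 \left(-96257\right)} = \frac{11134}{5463} \left(- \frac{1}{96257}\right) = - \frac{11134}{525851991}$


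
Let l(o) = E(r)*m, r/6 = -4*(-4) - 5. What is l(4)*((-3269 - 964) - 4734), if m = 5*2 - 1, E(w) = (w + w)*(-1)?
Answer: 10652796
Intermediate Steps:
r = 66 (r = 6*(-4*(-4) - 5) = 6*(16 - 5) = 6*11 = 66)
E(w) = -2*w (E(w) = (2*w)*(-1) = -2*w)
m = 9 (m = 10 - 1 = 9)
l(o) = -1188 (l(o) = -2*66*9 = -132*9 = -1188)
l(4)*((-3269 - 964) - 4734) = -1188*((-3269 - 964) - 4734) = -1188*(-4233 - 4734) = -1188*(-8967) = 10652796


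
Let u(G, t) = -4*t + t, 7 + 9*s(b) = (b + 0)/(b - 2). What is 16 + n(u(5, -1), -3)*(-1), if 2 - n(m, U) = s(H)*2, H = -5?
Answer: 794/63 ≈ 12.603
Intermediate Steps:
s(b) = -7/9 + b/(9*(-2 + b)) (s(b) = -7/9 + ((b + 0)/(b - 2))/9 = -7/9 + (b/(-2 + b))/9 = -7/9 + b/(9*(-2 + b)))
u(G, t) = -3*t
n(m, U) = 214/63 (n(m, U) = 2 - 2*(7 - 3*(-5))/(9*(-2 - 5))*2 = 2 - (2/9)*(7 + 15)/(-7)*2 = 2 - (2/9)*(-1/7)*22*2 = 2 - (-44)*2/63 = 2 - 1*(-88/63) = 2 + 88/63 = 214/63)
16 + n(u(5, -1), -3)*(-1) = 16 + (214/63)*(-1) = 16 - 214/63 = 794/63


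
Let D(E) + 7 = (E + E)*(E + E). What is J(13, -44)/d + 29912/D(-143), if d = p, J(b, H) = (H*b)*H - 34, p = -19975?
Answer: -1458192526/1633735275 ≈ -0.89255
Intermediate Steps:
J(b, H) = -34 + b*H**2 (J(b, H) = b*H**2 - 34 = -34 + b*H**2)
d = -19975
D(E) = -7 + 4*E**2 (D(E) = -7 + (E + E)*(E + E) = -7 + (2*E)*(2*E) = -7 + 4*E**2)
J(13, -44)/d + 29912/D(-143) = (-34 + 13*(-44)**2)/(-19975) + 29912/(-7 + 4*(-143)**2) = (-34 + 13*1936)*(-1/19975) + 29912/(-7 + 4*20449) = (-34 + 25168)*(-1/19975) + 29912/(-7 + 81796) = 25134*(-1/19975) + 29912/81789 = -25134/19975 + 29912*(1/81789) = -25134/19975 + 29912/81789 = -1458192526/1633735275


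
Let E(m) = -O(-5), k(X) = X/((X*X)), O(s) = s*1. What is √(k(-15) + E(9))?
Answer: √1110/15 ≈ 2.2211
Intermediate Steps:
O(s) = s
k(X) = 1/X (k(X) = X/(X²) = X/X² = 1/X)
E(m) = 5 (E(m) = -1*(-5) = 5)
√(k(-15) + E(9)) = √(1/(-15) + 5) = √(-1/15 + 5) = √(74/15) = √1110/15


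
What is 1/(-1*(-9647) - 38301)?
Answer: -1/28654 ≈ -3.4899e-5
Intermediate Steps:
1/(-1*(-9647) - 38301) = 1/(9647 - 38301) = 1/(-28654) = -1/28654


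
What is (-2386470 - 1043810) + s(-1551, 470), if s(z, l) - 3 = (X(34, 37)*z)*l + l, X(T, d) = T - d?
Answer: -1242897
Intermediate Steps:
s(z, l) = 3 + l - 3*l*z (s(z, l) = 3 + (((34 - 1*37)*z)*l + l) = 3 + (((34 - 37)*z)*l + l) = 3 + ((-3*z)*l + l) = 3 + (-3*l*z + l) = 3 + (l - 3*l*z) = 3 + l - 3*l*z)
(-2386470 - 1043810) + s(-1551, 470) = (-2386470 - 1043810) + (3 + 470 - 3*470*(-1551)) = -3430280 + (3 + 470 + 2186910) = -3430280 + 2187383 = -1242897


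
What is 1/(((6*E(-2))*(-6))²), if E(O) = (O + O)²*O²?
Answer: 1/5308416 ≈ 1.8838e-7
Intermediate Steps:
E(O) = 4*O⁴ (E(O) = (2*O)²*O² = (4*O²)*O² = 4*O⁴)
1/(((6*E(-2))*(-6))²) = 1/(((6*(4*(-2)⁴))*(-6))²) = 1/(((6*(4*16))*(-6))²) = 1/(((6*64)*(-6))²) = 1/((384*(-6))²) = 1/((-2304)²) = 1/5308416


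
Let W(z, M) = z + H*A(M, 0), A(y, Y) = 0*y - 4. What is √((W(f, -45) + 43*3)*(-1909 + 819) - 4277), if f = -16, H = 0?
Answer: I*√127447 ≈ 357.0*I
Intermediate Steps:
A(y, Y) = -4 (A(y, Y) = 0 - 4 = -4)
W(z, M) = z (W(z, M) = z + 0*(-4) = z + 0 = z)
√((W(f, -45) + 43*3)*(-1909 + 819) - 4277) = √((-16 + 43*3)*(-1909 + 819) - 4277) = √((-16 + 129)*(-1090) - 4277) = √(113*(-1090) - 4277) = √(-123170 - 4277) = √(-127447) = I*√127447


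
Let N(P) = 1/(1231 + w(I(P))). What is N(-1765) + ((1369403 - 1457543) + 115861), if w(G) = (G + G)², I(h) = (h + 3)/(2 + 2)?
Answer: 21550083633/777392 ≈ 27721.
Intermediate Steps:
I(h) = ¾ + h/4 (I(h) = (3 + h)/4 = (3 + h)*(¼) = ¾ + h/4)
w(G) = 4*G² (w(G) = (2*G)² = 4*G²)
N(P) = 1/(1231 + 4*(¾ + P/4)²)
N(-1765) + ((1369403 - 1457543) + 115861) = 4/(4924 + (3 - 1765)²) + ((1369403 - 1457543) + 115861) = 4/(4924 + (-1762)²) + (-88140 + 115861) = 4/(4924 + 3104644) + 27721 = 4/3109568 + 27721 = 4*(1/3109568) + 27721 = 1/777392 + 27721 = 21550083633/777392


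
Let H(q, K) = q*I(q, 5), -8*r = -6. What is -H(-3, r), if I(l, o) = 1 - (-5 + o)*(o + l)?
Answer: 3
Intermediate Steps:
r = ¾ (r = -⅛*(-6) = ¾ ≈ 0.75000)
I(l, o) = 1 - (-5 + o)*(l + o)
H(q, K) = q (H(q, K) = q*(1 - 1*5² + 5*q + 5*5 - 1*q*5) = q*(1 - 1*25 + 5*q + 25 - 5*q) = q*(1 - 25 + 5*q + 25 - 5*q) = q*1 = q)
-H(-3, r) = -1*(-3) = 3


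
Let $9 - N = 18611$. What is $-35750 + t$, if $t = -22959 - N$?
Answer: $-40107$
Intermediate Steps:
$N = -18602$ ($N = 9 - 18611 = -18602$)
$t = -4357$ ($t = -22959 - -18602 = -22959 + 18602 = -4357$)
$-35750 + t = -35750 - 4357 = -40107$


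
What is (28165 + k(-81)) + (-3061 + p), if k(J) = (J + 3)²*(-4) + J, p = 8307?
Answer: 8994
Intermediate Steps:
k(J) = J - 4*(3 + J)² (k(J) = (3 + J)²*(-4) + J = -4*(3 + J)² + J = J - 4*(3 + J)²)
(28165 + k(-81)) + (-3061 + p) = (28165 + (-81 - 4*(3 - 81)²)) + (-3061 + 8307) = (28165 + (-81 - 4*(-78)²)) + 5246 = (28165 + (-81 - 4*6084)) + 5246 = (28165 + (-81 - 24336)) + 5246 = (28165 - 24417) + 5246 = 3748 + 5246 = 8994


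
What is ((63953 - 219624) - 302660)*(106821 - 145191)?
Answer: 17586160470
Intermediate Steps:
((63953 - 219624) - 302660)*(106821 - 145191) = (-155671 - 302660)*(-38370) = -458331*(-38370) = 17586160470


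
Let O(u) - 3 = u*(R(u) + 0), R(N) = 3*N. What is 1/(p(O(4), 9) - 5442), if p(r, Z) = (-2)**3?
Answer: -1/5450 ≈ -0.00018349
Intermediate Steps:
O(u) = 3 + 3*u**2 (O(u) = 3 + u*(3*u + 0) = 3 + u*(3*u) = 3 + 3*u**2)
p(r, Z) = -8
1/(p(O(4), 9) - 5442) = 1/(-8 - 5442) = 1/(-5450) = -1/5450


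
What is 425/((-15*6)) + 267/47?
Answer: 811/846 ≈ 0.95863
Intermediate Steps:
425/((-15*6)) + 267/47 = 425/(-90) + 267*(1/47) = 425*(-1/90) + 267/47 = -85/18 + 267/47 = 811/846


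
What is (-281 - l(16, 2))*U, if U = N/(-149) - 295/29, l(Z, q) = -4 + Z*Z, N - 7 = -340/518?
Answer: 6093251736/1119139 ≈ 5444.6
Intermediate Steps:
N = 1643/259 (N = 7 - 340/518 = 7 - 340*1/518 = 7 - 170/259 = 1643/259 ≈ 6.3436)
l(Z, q) = -4 + Z²
U = -11431992/1119139 (U = (1643/259)/(-149) - 295/29 = (1643/259)*(-1/149) - 295*1/29 = -1643/38591 - 295/29 = -11431992/1119139 ≈ -10.215)
(-281 - l(16, 2))*U = (-281 - (-4 + 16²))*(-11431992/1119139) = (-281 - (-4 + 256))*(-11431992/1119139) = (-281 - 1*252)*(-11431992/1119139) = (-281 - 252)*(-11431992/1119139) = -533*(-11431992/1119139) = 6093251736/1119139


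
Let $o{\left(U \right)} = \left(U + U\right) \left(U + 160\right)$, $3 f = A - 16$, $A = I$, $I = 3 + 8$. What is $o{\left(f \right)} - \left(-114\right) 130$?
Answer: $\frac{128630}{9} \approx 14292.0$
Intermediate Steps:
$I = 11$
$A = 11$
$f = - \frac{5}{3}$ ($f = \frac{11 - 16}{3} = \frac{1}{3} \left(-5\right) = - \frac{5}{3} \approx -1.6667$)
$o{\left(U \right)} = 2 U \left(160 + U\right)$
$o{\left(f \right)} - \left(-114\right) 130 = 2 \left(- \frac{5}{3}\right) \left(160 - \frac{5}{3}\right) - \left(-114\right) 130 = 2 \left(- \frac{5}{3}\right) \frac{475}{3} - -14820 = - \frac{4750}{9} + 14820 = \frac{128630}{9}$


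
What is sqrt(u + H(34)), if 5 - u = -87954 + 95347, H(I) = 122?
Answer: I*sqrt(7266) ≈ 85.241*I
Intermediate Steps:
u = -7388 (u = 5 - (-87954 + 95347) = 5 - 1*7393 = 5 - 7393 = -7388)
sqrt(u + H(34)) = sqrt(-7388 + 122) = sqrt(-7266) = I*sqrt(7266)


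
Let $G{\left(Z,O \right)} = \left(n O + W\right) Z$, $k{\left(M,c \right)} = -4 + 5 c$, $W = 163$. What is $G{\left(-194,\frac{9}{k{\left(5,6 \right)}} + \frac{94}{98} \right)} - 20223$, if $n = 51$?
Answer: $- \frac{41252126}{637} \approx -64760.0$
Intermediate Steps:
$G{\left(Z,O \right)} = Z \left(163 + 51 O\right)$ ($G{\left(Z,O \right)} = \left(51 O + 163\right) Z = \left(163 + 51 O\right) Z = Z \left(163 + 51 O\right)$)
$G{\left(-194,\frac{9}{k{\left(5,6 \right)}} + \frac{94}{98} \right)} - 20223 = - 194 \left(163 + 51 \left(\frac{9}{-4 + 5 \cdot 6} + \frac{94}{98}\right)\right) - 20223 = - 194 \left(163 + 51 \left(\frac{9}{-4 + 30} + 94 \cdot \frac{1}{98}\right)\right) - 20223 = - 194 \left(163 + 51 \left(\frac{9}{26} + \frac{47}{49}\right)\right) - 20223 = - 194 \left(163 + 51 \cdot \frac{1663}{1274}\right) - 20223 = - 194 \left(163 + \frac{84813}{1274}\right) - 20223 = \left(-194\right) \frac{292475}{1274} - 20223 = - \frac{28370075}{637} - 20223 = - \frac{41252126}{637}$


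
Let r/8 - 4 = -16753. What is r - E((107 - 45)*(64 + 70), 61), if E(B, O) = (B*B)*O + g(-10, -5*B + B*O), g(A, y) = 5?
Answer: -4210528701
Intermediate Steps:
r = -133992 (r = 32 + 8*(-16753) = 32 - 134024 = -133992)
E(B, O) = 5 + O*B² (E(B, O) = (B*B)*O + 5 = B²*O + 5 = O*B² + 5 = 5 + O*B²)
r - E((107 - 45)*(64 + 70), 61) = -133992 - (5 + 61*((107 - 45)*(64 + 70))²) = -133992 - (5 + 61*(62*134)²) = -133992 - (5 + 61*8308²) = -133992 - (5 + 61*69022864) = -133992 - (5 + 4210394704) = -133992 - 1*4210394709 = -133992 - 4210394709 = -4210528701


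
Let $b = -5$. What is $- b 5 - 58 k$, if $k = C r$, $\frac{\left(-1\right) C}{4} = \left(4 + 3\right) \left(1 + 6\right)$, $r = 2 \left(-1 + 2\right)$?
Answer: $22761$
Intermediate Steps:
$r = 2$ ($r = 2 \cdot 1 = 2$)
$C = -196$ ($C = - 4 \left(4 + 3\right) \left(1 + 6\right) = - 4 \cdot 7 \cdot 7 = \left(-4\right) 49 = -196$)
$k = -392$ ($k = \left(-196\right) 2 = -392$)
$- b 5 - 58 k = \left(-1\right) \left(-5\right) 5 - -22736 = 5 \cdot 5 + 22736 = 25 + 22736 = 22761$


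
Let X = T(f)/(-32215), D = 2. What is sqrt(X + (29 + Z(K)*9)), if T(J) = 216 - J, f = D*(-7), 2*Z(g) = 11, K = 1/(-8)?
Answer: sqrt(13033660674)/12886 ≈ 8.8596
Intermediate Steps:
K = -1/8 (K = 1*(-1/8) = -1/8 ≈ -0.12500)
Z(g) = 11/2 (Z(g) = (1/2)*11 = 11/2)
f = -14 (f = 2*(-7) = -14)
X = -46/6443 (X = (216 - 1*(-14))/(-32215) = (216 + 14)*(-1/32215) = 230*(-1/32215) = -46/6443 ≈ -0.0071395)
sqrt(X + (29 + Z(K)*9)) = sqrt(-46/6443 + (29 + (11/2)*9)) = sqrt(-46/6443 + (29 + 99/2)) = sqrt(-46/6443 + 157/2) = sqrt(1011459/12886) = sqrt(13033660674)/12886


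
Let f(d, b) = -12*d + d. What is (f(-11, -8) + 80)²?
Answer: 40401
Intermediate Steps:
f(d, b) = -11*d
(f(-11, -8) + 80)² = (-11*(-11) + 80)² = (121 + 80)² = 201² = 40401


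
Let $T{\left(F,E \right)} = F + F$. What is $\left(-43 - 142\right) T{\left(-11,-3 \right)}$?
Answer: $4070$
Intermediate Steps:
$T{\left(F,E \right)} = 2 F$
$\left(-43 - 142\right) T{\left(-11,-3 \right)} = \left(-43 - 142\right) 2 \left(-11\right) = \left(-185\right) \left(-22\right) = 4070$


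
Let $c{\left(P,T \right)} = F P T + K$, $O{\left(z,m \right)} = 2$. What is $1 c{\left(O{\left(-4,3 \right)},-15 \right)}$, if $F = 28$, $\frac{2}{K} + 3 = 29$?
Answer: $- \frac{10919}{13} \approx -839.92$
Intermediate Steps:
$K = \frac{1}{13}$ ($K = \frac{2}{-3 + 29} = \frac{2}{26} = 2 \cdot \frac{1}{26} = \frac{1}{13} \approx 0.076923$)
$c{\left(P,T \right)} = \frac{1}{13} + 28 P T$ ($c{\left(P,T \right)} = 28 P T + \frac{1}{13} = \frac{1}{13} + 28 P T$)
$1 c{\left(O{\left(-4,3 \right)},-15 \right)} = 1 \left(\frac{1}{13} + 28 \cdot 2 \left(-15\right)\right) = 1 \left(\frac{1}{13} - 840\right) = 1 \left(- \frac{10919}{13}\right) = - \frac{10919}{13}$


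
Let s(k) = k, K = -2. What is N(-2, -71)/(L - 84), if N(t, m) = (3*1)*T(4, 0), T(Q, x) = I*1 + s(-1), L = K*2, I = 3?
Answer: -3/44 ≈ -0.068182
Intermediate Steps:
L = -4 (L = -2*2 = -4)
T(Q, x) = 2 (T(Q, x) = 3*1 - 1 = 3 - 1 = 2)
N(t, m) = 6 (N(t, m) = (3*1)*2 = 3*2 = 6)
N(-2, -71)/(L - 84) = 6/(-4 - 84) = 6/(-88) = 6*(-1/88) = -3/44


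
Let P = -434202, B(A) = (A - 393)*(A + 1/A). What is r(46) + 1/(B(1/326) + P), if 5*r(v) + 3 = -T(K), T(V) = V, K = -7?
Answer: 239044037264/298805710805 ≈ 0.80000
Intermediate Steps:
B(A) = (-393 + A)*(A + 1/A)
r(v) = ⅘ (r(v) = -⅗ + (-1*(-7))/5 = -⅗ + (⅕)*7 = -⅗ + 7/5 = ⅘)
r(46) + 1/(B(1/326) + P) = ⅘ + 1/((1 + (1/326)² - 393/326 - 393/(1/326)) - 434202) = ⅘ + 1/((1 + (1/326)² - 393*1/326 - 393/1/326) - 434202) = ⅘ + 1/((1 + 1/106276 - 393/326 - 393*326) - 434202) = ⅘ + 1/((1 + 1/106276 - 393/326 - 128118) - 434202) = ⅘ + 1/(-13615890409/106276 - 434202) = ⅘ + 1/(-59761142161/106276) = ⅘ - 106276/59761142161 = 239044037264/298805710805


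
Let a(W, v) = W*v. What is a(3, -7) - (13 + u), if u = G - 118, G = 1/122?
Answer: 10247/122 ≈ 83.992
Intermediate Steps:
G = 1/122 ≈ 0.0081967
u = -14395/122 (u = 1/122 - 118 = -14395/122 ≈ -117.99)
a(3, -7) - (13 + u) = 3*(-7) - (13 - 14395/122) = -21 - 1*(-12809/122) = -21 + 12809/122 = 10247/122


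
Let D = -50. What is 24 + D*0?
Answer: 24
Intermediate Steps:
24 + D*0 = 24 - 50*0 = 24 + 0 = 24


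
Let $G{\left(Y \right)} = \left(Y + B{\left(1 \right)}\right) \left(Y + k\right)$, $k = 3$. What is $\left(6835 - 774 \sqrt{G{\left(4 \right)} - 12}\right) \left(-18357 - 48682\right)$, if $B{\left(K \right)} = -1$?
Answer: $-302547007$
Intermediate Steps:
$G{\left(Y \right)} = \left(-1 + Y\right) \left(3 + Y\right)$ ($G{\left(Y \right)} = \left(Y - 1\right) \left(Y + 3\right) = \left(-1 + Y\right) \left(3 + Y\right)$)
$\left(6835 - 774 \sqrt{G{\left(4 \right)} - 12}\right) \left(-18357 - 48682\right) = \left(6835 - 774 \sqrt{\left(-3 + 4^{2} + 2 \cdot 4\right) - 12}\right) \left(-18357 - 48682\right) = \left(6835 - 774 \sqrt{\left(-3 + 16 + 8\right) - 12}\right) \left(-67039\right) = \left(6835 - 774 \sqrt{21 - 12}\right) \left(-67039\right) = \left(6835 - 774 \sqrt{9}\right) \left(-67039\right) = \left(6835 - 2322\right) \left(-67039\right) = 4513 \left(-67039\right) = -302547007$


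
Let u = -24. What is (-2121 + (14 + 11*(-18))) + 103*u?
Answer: -4777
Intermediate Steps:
(-2121 + (14 + 11*(-18))) + 103*u = (-2121 + (14 + 11*(-18))) + 103*(-24) = (-2121 + (14 - 198)) - 2472 = (-2121 - 184) - 2472 = -2305 - 2472 = -4777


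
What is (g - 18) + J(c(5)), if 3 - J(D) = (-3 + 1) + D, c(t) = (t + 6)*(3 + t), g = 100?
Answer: -1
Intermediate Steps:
c(t) = (3 + t)*(6 + t) (c(t) = (6 + t)*(3 + t) = (3 + t)*(6 + t))
J(D) = 5 - D (J(D) = 3 - ((-3 + 1) + D) = 3 - (-2 + D) = 3 + (2 - D) = 5 - D)
(g - 18) + J(c(5)) = (100 - 18) + (5 - (18 + 5² + 9*5)) = 82 + (5 - (18 + 25 + 45)) = 82 + (5 - 1*88) = 82 + (5 - 88) = 82 - 83 = -1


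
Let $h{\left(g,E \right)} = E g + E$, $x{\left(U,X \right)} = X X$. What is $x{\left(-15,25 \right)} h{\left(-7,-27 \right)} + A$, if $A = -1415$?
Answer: $99835$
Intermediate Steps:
$x{\left(U,X \right)} = X^{2}$
$h{\left(g,E \right)} = E + E g$
$x{\left(-15,25 \right)} h{\left(-7,-27 \right)} + A = 25^{2} \left(- 27 \left(1 - 7\right)\right) - 1415 = 625 \left(\left(-27\right) \left(-6\right)\right) - 1415 = 625 \cdot 162 - 1415 = 101250 - 1415 = 99835$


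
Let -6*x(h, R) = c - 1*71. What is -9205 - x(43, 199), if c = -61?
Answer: -9227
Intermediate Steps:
x(h, R) = 22 (x(h, R) = -(-61 - 1*71)/6 = -(-61 - 71)/6 = -1/6*(-132) = 22)
-9205 - x(43, 199) = -9205 - 1*22 = -9205 - 22 = -9227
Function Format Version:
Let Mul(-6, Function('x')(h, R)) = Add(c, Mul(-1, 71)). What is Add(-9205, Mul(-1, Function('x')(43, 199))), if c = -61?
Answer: -9227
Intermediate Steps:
Function('x')(h, R) = 22 (Function('x')(h, R) = Mul(Rational(-1, 6), Add(-61, Mul(-1, 71))) = Mul(Rational(-1, 6), Add(-61, -71)) = Mul(Rational(-1, 6), -132) = 22)
Add(-9205, Mul(-1, Function('x')(43, 199))) = Add(-9205, Mul(-1, 22)) = Add(-9205, -22) = -9227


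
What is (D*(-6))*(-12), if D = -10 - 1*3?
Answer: -936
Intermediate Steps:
D = -13 (D = -10 - 3 = -13)
(D*(-6))*(-12) = -13*(-6)*(-12) = 78*(-12) = -936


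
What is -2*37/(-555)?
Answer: 2/15 ≈ 0.13333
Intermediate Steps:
-2*37/(-555) = -74*(-1/555) = 2/15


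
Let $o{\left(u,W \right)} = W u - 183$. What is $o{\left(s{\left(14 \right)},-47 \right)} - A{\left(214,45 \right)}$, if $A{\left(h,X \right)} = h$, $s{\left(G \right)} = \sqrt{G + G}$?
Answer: $-397 - 94 \sqrt{7} \approx -645.7$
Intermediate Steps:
$s{\left(G \right)} = \sqrt{2} \sqrt{G}$ ($s{\left(G \right)} = \sqrt{2 G} = \sqrt{2} \sqrt{G}$)
$o{\left(u,W \right)} = -183 + W u$
$o{\left(s{\left(14 \right)},-47 \right)} - A{\left(214,45 \right)} = \left(-183 - 47 \sqrt{2} \sqrt{14}\right) - 214 = \left(-183 - 47 \cdot 2 \sqrt{7}\right) - 214 = \left(-183 - 94 \sqrt{7}\right) - 214 = -397 - 94 \sqrt{7}$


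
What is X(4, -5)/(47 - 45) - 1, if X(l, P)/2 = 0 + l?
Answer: 3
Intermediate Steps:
X(l, P) = 2*l (X(l, P) = 2*(0 + l) = 2*l)
X(4, -5)/(47 - 45) - 1 = (2*4)/(47 - 45) - 1 = 8/2 - 1 = 8*(1/2) - 1 = 4 - 1 = 3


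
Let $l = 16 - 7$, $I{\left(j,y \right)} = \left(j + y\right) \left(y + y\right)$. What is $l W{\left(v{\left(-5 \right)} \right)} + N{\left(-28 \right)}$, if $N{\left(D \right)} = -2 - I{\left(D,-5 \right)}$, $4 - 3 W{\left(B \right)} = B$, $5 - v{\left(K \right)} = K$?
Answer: $-350$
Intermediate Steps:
$v{\left(K \right)} = 5 - K$
$W{\left(B \right)} = \frac{4}{3} - \frac{B}{3}$
$I{\left(j,y \right)} = 2 y \left(j + y\right)$ ($I{\left(j,y \right)} = \left(j + y\right) 2 y = 2 y \left(j + y\right)$)
$N{\left(D \right)} = -52 + 10 D$ ($N{\left(D \right)} = -2 - 2 \left(-5\right) \left(D - 5\right) = -2 - 2 \left(-5\right) \left(-5 + D\right) = -2 - \left(50 - 10 D\right) = -2 + \left(-50 + 10 D\right) = -52 + 10 D$)
$l = 9$ ($l = 16 - 7 = 9$)
$l W{\left(v{\left(-5 \right)} \right)} + N{\left(-28 \right)} = 9 \left(\frac{4}{3} - \frac{5 - -5}{3}\right) + \left(-52 + 10 \left(-28\right)\right) = 9 \left(\frac{4}{3} - \frac{5 + 5}{3}\right) - 332 = 9 \left(\frac{4}{3} - \frac{10}{3}\right) - 332 = 9 \left(-2\right) - 332 = -18 - 332 = -350$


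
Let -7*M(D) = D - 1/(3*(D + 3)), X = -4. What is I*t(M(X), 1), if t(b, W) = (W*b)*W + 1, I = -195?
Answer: -2080/7 ≈ -297.14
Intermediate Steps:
M(D) = -D/7 + 1/(7*(9 + 3*D)) (M(D) = -(D - 1/(3*(D + 3)))/7 = -(D - 1/(3*(3 + D)))/7 = -(D - 1/(9 + 3*D))/7 = -D/7 + 1/(7*(9 + 3*D)))
t(b, W) = 1 + b*W**2 (t(b, W) = b*W**2 + 1 = 1 + b*W**2)
I*t(M(X), 1) = -195*(1 + ((1 - 9*(-4) - 3*(-4)**2)/(21*(3 - 4)))*1**2) = -195*(1 + ((1/21)*(1 + 36 - 3*16)/(-1))*1) = -195*(1 + ((1/21)*(-1)*(1 + 36 - 48))*1) = -195*(1 + ((1/21)*(-1)*(-11))*1) = -195*(1 + (11/21)*1) = -195*(1 + 11/21) = -195*32/21 = -2080/7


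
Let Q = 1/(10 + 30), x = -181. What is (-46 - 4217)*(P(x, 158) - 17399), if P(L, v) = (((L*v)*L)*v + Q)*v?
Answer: -11017262076030357/20 ≈ -5.5086e+14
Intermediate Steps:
Q = 1/40 ≈ 0.025000
P(L, v) = v*(1/40 + L**2*v**2) (P(L, v) = (((L*v)*L)*v + 1/40)*v = ((v*L**2)*v + 1/40)*v = (L**2*v**2 + 1/40)*v = (1/40 + L**2*v**2)*v = v*(1/40 + L**2*v**2))
(-46 - 4217)*(P(x, 158) - 17399) = (-46 - 4217)*(((1/40)*158 + (-181)**2*158**3) - 17399) = -4263*((79/20 + 32761*3944312) - 17399) = -4263*((79/20 + 129219605432) - 17399) = -4263*(2584392108719/20 - 17399) = -4263*2584391760739/20 = -11017262076030357/20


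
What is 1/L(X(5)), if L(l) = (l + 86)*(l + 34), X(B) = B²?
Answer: 1/6549 ≈ 0.00015269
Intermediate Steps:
L(l) = (34 + l)*(86 + l) (L(l) = (86 + l)*(34 + l) = (34 + l)*(86 + l))
1/L(X(5)) = 1/(2924 + (5²)² + 120*5²) = 1/(2924 + 25² + 120*25) = 1/(2924 + 625 + 3000) = 1/6549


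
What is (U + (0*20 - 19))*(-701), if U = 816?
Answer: -558697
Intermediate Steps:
(U + (0*20 - 19))*(-701) = (816 + (0*20 - 19))*(-701) = (816 + (0 - 19))*(-701) = (816 - 19)*(-701) = 797*(-701) = -558697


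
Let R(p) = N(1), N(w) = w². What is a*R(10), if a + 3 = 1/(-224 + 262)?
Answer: -113/38 ≈ -2.9737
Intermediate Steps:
a = -113/38 (a = -3 + 1/(-224 + 262) = -3 + 1/38 = -113/38 ≈ -2.9737)
R(p) = 1 (R(p) = 1² = 1)
a*R(10) = -113/38*1 = -113/38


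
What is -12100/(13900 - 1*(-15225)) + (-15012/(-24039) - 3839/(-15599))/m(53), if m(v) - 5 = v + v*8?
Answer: -9677669793887/23396107581370 ≈ -0.41364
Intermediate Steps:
m(v) = 5 + 9*v (m(v) = 5 + (v + v*8) = 5 + (v + 8*v) = 5 + 9*v)
-12100/(13900 - 1*(-15225)) + (-15012/(-24039) - 3839/(-15599))/m(53) = -12100/(13900 - 1*(-15225)) + (-15012/(-24039) - 3839/(-15599))/(5 + 9*53) = -12100/(13900 + 15225) + (-15012*(-1/24039) - 3839*(-1/15599))/(5 + 477) = -12100/29125 + (1668/2671 + 3839/15599)/482 = -12100*1/29125 + (36273101/41664929)*(1/482) = -484/1165 + 36273101/20082495778 = -9677669793887/23396107581370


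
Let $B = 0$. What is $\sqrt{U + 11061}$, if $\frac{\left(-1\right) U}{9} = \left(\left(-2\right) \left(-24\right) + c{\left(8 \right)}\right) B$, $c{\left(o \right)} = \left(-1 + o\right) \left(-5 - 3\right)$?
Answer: $3 \sqrt{1229} \approx 105.17$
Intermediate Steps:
$c{\left(o \right)} = 8 - 8 o$ ($c{\left(o \right)} = \left(-1 + o\right) \left(-8\right) = 8 - 8 o$)
$U = 0$ ($U = - 9 \left(\left(-2\right) \left(-24\right) + \left(8 - 64\right)\right) 0 = - 9 \left(48 + \left(8 - 64\right)\right) 0 = - 9 \left(48 - 56\right) 0 = - 9 \left(\left(-8\right) 0\right) = \left(-9\right) 0 = 0$)
$\sqrt{U + 11061} = \sqrt{0 + 11061} = \sqrt{11061} = 3 \sqrt{1229}$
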